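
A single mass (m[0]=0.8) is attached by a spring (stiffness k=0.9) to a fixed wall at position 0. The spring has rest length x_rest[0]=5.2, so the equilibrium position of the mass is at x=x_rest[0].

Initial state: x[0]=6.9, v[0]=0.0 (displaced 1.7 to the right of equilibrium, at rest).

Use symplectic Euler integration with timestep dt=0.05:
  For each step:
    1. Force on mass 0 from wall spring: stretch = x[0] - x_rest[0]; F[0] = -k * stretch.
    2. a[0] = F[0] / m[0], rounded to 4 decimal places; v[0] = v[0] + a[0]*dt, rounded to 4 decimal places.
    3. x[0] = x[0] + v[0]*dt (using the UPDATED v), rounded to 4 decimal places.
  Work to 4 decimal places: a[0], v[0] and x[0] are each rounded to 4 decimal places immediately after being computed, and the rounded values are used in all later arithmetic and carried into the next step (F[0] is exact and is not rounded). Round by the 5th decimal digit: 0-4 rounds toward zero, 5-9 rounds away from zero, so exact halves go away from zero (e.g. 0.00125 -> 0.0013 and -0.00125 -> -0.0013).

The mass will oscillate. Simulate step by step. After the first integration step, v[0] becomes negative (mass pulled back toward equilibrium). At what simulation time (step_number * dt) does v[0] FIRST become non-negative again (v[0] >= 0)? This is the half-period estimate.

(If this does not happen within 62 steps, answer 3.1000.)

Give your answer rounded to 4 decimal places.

Answer: 3.0000

Derivation:
Step 0: x=[6.9000] v=[0.0000]
Step 1: x=[6.8952] v=[-0.0956]
Step 2: x=[6.8857] v=[-0.1910]
Step 3: x=[6.8714] v=[-0.2858]
Step 4: x=[6.8524] v=[-0.3798]
Step 5: x=[6.8288] v=[-0.4728]
Step 6: x=[6.8006] v=[-0.5644]
Step 7: x=[6.7679] v=[-0.6544]
Step 8: x=[6.7308] v=[-0.7426]
Step 9: x=[6.6894] v=[-0.8287]
Step 10: x=[6.6438] v=[-0.9125]
Step 11: x=[6.5941] v=[-0.9937]
Step 12: x=[6.5405] v=[-1.0721]
Step 13: x=[6.4831] v=[-1.1475]
Step 14: x=[6.4221] v=[-1.2197]
Step 15: x=[6.3577] v=[-1.2884]
Step 16: x=[6.2900] v=[-1.3535]
Step 17: x=[6.2193] v=[-1.4148]
Step 18: x=[6.1457] v=[-1.4721]
Step 19: x=[6.0694] v=[-1.5253]
Step 20: x=[5.9907] v=[-1.5742]
Step 21: x=[5.9098] v=[-1.6187]
Step 22: x=[5.8269] v=[-1.6586]
Step 23: x=[5.7422] v=[-1.6939]
Step 24: x=[5.6560] v=[-1.7244]
Step 25: x=[5.5685] v=[-1.7501]
Step 26: x=[5.4800] v=[-1.7708]
Step 27: x=[5.3907] v=[-1.7866]
Step 28: x=[5.3008] v=[-1.7973]
Step 29: x=[5.2107] v=[-1.8030]
Step 30: x=[5.1205] v=[-1.8036]
Step 31: x=[5.0305] v=[-1.7991]
Step 32: x=[4.9410] v=[-1.7896]
Step 33: x=[4.8523] v=[-1.7750]
Step 34: x=[4.7645] v=[-1.7554]
Step 35: x=[4.6780] v=[-1.7309]
Step 36: x=[4.5929] v=[-1.7015]
Step 37: x=[4.5095] v=[-1.6674]
Step 38: x=[4.4281] v=[-1.6286]
Step 39: x=[4.3488] v=[-1.5852]
Step 40: x=[4.2719] v=[-1.5373]
Step 41: x=[4.1976] v=[-1.4851]
Step 42: x=[4.1262] v=[-1.4287]
Step 43: x=[4.0578] v=[-1.3683]
Step 44: x=[3.9926] v=[-1.3041]
Step 45: x=[3.9308] v=[-1.2362]
Step 46: x=[3.8726] v=[-1.1648]
Step 47: x=[3.8181] v=[-1.0901]
Step 48: x=[3.7675] v=[-1.0124]
Step 49: x=[3.7209] v=[-0.9318]
Step 50: x=[3.6785] v=[-0.8486]
Step 51: x=[3.6404] v=[-0.7630]
Step 52: x=[3.6066] v=[-0.6753]
Step 53: x=[3.5773] v=[-0.5857]
Step 54: x=[3.5526] v=[-0.4944]
Step 55: x=[3.5325] v=[-0.4017]
Step 56: x=[3.5171] v=[-0.3079]
Step 57: x=[3.5064] v=[-0.2132]
Step 58: x=[3.5005] v=[-0.1179]
Step 59: x=[3.4994] v=[-0.0223]
Step 60: x=[3.5031] v=[0.0734]
First v>=0 after going negative at step 60, time=3.0000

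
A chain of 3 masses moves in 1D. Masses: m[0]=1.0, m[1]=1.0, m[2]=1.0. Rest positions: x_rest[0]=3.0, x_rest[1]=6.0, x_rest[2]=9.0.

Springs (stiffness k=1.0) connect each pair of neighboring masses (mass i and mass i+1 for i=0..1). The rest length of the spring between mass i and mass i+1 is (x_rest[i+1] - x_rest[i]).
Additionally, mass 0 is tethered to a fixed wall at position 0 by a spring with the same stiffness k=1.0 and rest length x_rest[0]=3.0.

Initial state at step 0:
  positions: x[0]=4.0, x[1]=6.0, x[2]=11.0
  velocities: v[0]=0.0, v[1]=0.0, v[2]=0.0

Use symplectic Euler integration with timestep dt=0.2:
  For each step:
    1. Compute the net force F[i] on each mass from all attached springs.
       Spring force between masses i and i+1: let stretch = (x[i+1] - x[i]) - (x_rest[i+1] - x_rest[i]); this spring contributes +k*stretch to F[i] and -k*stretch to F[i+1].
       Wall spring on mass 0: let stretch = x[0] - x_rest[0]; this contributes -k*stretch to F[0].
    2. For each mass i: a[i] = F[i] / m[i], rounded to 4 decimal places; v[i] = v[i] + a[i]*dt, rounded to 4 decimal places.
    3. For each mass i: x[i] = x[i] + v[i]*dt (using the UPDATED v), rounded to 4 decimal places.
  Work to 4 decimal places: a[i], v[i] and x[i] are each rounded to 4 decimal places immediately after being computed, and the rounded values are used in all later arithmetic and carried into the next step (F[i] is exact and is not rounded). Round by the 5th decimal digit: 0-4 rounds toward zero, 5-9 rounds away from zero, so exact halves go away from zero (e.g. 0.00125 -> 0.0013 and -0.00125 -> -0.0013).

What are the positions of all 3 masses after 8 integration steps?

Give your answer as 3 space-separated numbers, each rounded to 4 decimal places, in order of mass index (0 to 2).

Step 0: x=[4.0000 6.0000 11.0000] v=[0.0000 0.0000 0.0000]
Step 1: x=[3.9200 6.1200 10.9200] v=[-0.4000 0.6000 -0.4000]
Step 2: x=[3.7712 6.3440 10.7680] v=[-0.7440 1.1200 -0.7600]
Step 3: x=[3.5745 6.6420 10.5590] v=[-0.9837 1.4902 -1.0448]
Step 4: x=[3.3575 6.9740 10.3134] v=[-1.0851 1.6601 -1.2282]
Step 5: x=[3.1508 7.2949 10.0542] v=[-1.0333 1.6047 -1.2961]
Step 6: x=[2.9839 7.5604 9.8046] v=[-0.8346 1.3277 -1.2480]
Step 7: x=[2.8807 7.7326 9.5852] v=[-0.5161 0.8612 -1.0968]
Step 8: x=[2.8563 7.7849 9.4117] v=[-0.1219 0.2613 -0.8673]

Answer: 2.8563 7.7849 9.4117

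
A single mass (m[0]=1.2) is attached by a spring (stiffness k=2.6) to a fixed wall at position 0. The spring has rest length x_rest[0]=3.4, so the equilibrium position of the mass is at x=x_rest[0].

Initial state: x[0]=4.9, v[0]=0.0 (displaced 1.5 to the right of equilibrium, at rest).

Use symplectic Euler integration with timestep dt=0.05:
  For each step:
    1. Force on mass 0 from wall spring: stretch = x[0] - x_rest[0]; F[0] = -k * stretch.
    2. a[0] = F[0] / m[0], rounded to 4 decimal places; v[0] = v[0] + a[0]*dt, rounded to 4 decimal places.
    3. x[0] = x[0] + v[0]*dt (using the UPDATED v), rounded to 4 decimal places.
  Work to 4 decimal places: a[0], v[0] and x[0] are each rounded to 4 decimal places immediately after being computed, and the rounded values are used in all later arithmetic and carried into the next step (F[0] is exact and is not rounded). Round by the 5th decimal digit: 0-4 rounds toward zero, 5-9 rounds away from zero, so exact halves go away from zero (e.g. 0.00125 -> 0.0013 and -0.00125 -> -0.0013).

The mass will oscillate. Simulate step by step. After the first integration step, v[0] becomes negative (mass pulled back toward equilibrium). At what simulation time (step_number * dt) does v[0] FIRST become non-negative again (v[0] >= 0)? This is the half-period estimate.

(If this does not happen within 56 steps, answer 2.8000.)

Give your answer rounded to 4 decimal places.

Answer: 2.1500

Derivation:
Step 0: x=[4.9000] v=[0.0000]
Step 1: x=[4.8919] v=[-0.1625]
Step 2: x=[4.8757] v=[-0.3241]
Step 3: x=[4.8515] v=[-0.4840]
Step 4: x=[4.8194] v=[-0.6412]
Step 5: x=[4.7797] v=[-0.7950]
Step 6: x=[4.7325] v=[-0.9445]
Step 7: x=[4.6781] v=[-1.0889]
Step 8: x=[4.6167] v=[-1.2274]
Step 9: x=[4.5487] v=[-1.3592]
Step 10: x=[4.4745] v=[-1.4836]
Step 11: x=[4.3945] v=[-1.6000]
Step 12: x=[4.3091] v=[-1.7077]
Step 13: x=[4.2188] v=[-1.8062]
Step 14: x=[4.1241] v=[-1.8949]
Step 15: x=[4.0254] v=[-1.9733]
Step 16: x=[3.9233] v=[-2.0411]
Step 17: x=[3.8184] v=[-2.0978]
Step 18: x=[3.7112] v=[-2.1431]
Step 19: x=[3.6024] v=[-2.1768]
Step 20: x=[3.4925] v=[-2.1987]
Step 21: x=[3.3821] v=[-2.2087]
Step 22: x=[3.2718] v=[-2.2068]
Step 23: x=[3.1622] v=[-2.1929]
Step 24: x=[3.0538] v=[-2.1671]
Step 25: x=[2.9473] v=[-2.1296]
Step 26: x=[2.8433] v=[-2.0806]
Step 27: x=[2.7423] v=[-2.0203]
Step 28: x=[2.6448] v=[-1.9491]
Step 29: x=[2.5514] v=[-1.8673]
Step 30: x=[2.4626] v=[-1.7754]
Step 31: x=[2.3789] v=[-1.6739]
Step 32: x=[2.3007] v=[-1.5633]
Step 33: x=[2.2285] v=[-1.4442]
Step 34: x=[2.1626] v=[-1.3173]
Step 35: x=[2.1034] v=[-1.1833]
Step 36: x=[2.0513] v=[-1.0428]
Step 37: x=[2.0065] v=[-0.8967]
Step 38: x=[1.9692] v=[-0.7457]
Step 39: x=[1.9397] v=[-0.5907]
Step 40: x=[1.9181] v=[-0.4325]
Step 41: x=[1.9045] v=[-0.2720]
Step 42: x=[1.8990] v=[-0.1100]
Step 43: x=[1.9016] v=[0.0526]
First v>=0 after going negative at step 43, time=2.1500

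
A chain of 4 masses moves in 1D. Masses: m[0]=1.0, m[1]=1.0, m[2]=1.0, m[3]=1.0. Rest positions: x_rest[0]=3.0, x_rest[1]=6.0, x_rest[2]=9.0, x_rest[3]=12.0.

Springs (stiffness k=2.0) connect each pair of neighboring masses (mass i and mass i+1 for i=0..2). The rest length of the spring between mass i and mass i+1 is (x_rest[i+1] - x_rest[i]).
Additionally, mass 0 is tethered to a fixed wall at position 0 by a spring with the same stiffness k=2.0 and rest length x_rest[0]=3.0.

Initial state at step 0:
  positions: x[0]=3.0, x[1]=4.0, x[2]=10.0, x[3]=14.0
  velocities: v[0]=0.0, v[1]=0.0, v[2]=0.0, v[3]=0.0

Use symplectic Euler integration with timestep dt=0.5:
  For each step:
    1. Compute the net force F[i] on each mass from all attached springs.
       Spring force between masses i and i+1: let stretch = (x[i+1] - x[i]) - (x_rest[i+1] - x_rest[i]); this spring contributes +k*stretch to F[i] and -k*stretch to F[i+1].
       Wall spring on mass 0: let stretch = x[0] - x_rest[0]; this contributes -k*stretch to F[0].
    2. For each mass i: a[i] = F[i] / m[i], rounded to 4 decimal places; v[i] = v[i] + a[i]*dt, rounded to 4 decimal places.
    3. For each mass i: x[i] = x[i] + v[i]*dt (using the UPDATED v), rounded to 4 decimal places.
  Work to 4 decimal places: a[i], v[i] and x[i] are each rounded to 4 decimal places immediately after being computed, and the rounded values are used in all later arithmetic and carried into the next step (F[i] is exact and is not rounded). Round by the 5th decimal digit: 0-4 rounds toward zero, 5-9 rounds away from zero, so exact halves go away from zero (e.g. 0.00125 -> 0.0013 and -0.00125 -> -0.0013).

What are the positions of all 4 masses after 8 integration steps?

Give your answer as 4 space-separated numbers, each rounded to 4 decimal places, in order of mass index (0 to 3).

Answer: 1.7266 3.3242 10.2657 12.2853

Derivation:
Step 0: x=[3.0000 4.0000 10.0000 14.0000] v=[0.0000 0.0000 0.0000 0.0000]
Step 1: x=[2.0000 6.5000 9.0000 13.5000] v=[-2.0000 5.0000 -2.0000 -1.0000]
Step 2: x=[2.2500 8.0000 9.0000 12.2500] v=[0.5000 3.0000 0.0000 -2.5000]
Step 3: x=[4.2500 7.1250 10.1250 10.8750] v=[4.0000 -1.7500 2.2500 -2.7500]
Step 4: x=[5.5625 6.3125 10.1250 10.6250] v=[2.6250 -1.6250 0.0000 -0.5000]
Step 5: x=[4.4688 7.0313 8.4688 11.6250] v=[-2.1875 1.4375 -3.3125 2.0000]
Step 6: x=[2.4219 7.1876 7.6719 12.5469] v=[-4.0938 0.3125 -1.5938 1.8438]
Step 7: x=[1.5469 5.2032 9.0704 12.5313] v=[-1.7500 -3.9689 2.7969 -0.0312]
Step 8: x=[1.7266 3.3242 10.2657 12.2853] v=[0.3594 -3.7580 2.3906 -0.4921]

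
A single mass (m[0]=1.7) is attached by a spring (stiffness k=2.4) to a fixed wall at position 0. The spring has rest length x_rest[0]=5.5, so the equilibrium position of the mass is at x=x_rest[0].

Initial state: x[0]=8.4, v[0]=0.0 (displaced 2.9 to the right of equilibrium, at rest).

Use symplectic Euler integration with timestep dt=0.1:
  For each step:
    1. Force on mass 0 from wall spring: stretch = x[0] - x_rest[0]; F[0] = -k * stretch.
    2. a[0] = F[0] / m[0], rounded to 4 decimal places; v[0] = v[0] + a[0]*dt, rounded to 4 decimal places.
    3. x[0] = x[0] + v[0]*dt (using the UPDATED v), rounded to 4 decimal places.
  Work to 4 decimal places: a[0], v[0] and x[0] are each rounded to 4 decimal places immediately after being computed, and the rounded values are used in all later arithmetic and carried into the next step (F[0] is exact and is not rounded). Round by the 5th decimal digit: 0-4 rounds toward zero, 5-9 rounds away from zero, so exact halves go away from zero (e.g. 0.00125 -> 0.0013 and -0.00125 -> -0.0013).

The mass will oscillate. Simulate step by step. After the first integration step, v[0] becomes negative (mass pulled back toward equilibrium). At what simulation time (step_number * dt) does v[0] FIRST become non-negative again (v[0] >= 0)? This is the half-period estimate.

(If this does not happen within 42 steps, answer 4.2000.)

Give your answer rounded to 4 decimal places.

Step 0: x=[8.4000] v=[0.0000]
Step 1: x=[8.3591] v=[-0.4094]
Step 2: x=[8.2778] v=[-0.8130]
Step 3: x=[8.1573] v=[-1.2052]
Step 4: x=[7.9993] v=[-1.5804]
Step 5: x=[7.8060] v=[-1.9332]
Step 6: x=[7.5801] v=[-2.2588]
Step 7: x=[7.3249] v=[-2.5525]
Step 8: x=[7.0439] v=[-2.8101]
Step 9: x=[6.7411] v=[-3.0281]
Step 10: x=[6.4208] v=[-3.2033]
Step 11: x=[6.0875] v=[-3.3333]
Step 12: x=[5.7459] v=[-3.4162]
Step 13: x=[5.4008] v=[-3.4509]
Step 14: x=[5.0571] v=[-3.4369]
Step 15: x=[4.7197] v=[-3.3744]
Step 16: x=[4.3933] v=[-3.2642]
Step 17: x=[4.0825] v=[-3.1080]
Step 18: x=[3.7917] v=[-2.9079]
Step 19: x=[3.5250] v=[-2.6667]
Step 20: x=[3.2862] v=[-2.3879]
Step 21: x=[3.0787] v=[-2.0754]
Step 22: x=[2.9053] v=[-1.7336]
Step 23: x=[2.7686] v=[-1.3673]
Step 24: x=[2.6704] v=[-0.9817]
Step 25: x=[2.6122] v=[-0.5822]
Step 26: x=[2.5948] v=[-0.1745]
Step 27: x=[2.6184] v=[0.2357]
First v>=0 after going negative at step 27, time=2.7000

Answer: 2.7000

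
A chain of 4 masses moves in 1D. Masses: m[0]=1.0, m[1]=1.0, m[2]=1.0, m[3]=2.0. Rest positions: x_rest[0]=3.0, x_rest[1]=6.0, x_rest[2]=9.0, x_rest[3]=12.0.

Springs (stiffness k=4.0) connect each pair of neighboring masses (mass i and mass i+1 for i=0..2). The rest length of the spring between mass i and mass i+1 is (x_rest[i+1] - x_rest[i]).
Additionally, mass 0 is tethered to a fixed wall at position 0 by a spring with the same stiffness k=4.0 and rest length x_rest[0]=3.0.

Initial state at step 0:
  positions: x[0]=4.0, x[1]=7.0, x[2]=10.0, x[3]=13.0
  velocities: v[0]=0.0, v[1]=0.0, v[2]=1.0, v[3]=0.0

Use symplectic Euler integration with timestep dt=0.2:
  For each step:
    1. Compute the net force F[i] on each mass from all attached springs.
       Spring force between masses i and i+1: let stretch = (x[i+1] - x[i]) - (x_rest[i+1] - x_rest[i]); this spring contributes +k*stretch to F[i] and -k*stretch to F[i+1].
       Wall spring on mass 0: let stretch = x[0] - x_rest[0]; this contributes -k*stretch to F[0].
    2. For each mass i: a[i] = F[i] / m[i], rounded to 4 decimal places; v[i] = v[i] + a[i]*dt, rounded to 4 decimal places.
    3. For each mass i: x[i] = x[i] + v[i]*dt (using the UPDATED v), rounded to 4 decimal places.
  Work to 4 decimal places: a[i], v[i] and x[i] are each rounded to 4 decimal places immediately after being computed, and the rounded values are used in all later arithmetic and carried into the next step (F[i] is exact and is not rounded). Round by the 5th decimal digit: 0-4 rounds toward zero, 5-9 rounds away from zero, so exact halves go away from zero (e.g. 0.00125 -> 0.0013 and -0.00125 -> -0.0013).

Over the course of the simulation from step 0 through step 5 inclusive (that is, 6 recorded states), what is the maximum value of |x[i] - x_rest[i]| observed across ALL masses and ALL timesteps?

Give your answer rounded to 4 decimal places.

Answer: 1.3681

Derivation:
Step 0: x=[4.0000 7.0000 10.0000 13.0000] v=[0.0000 0.0000 1.0000 0.0000]
Step 1: x=[3.8400 7.0000 10.2000 13.0000] v=[-0.8000 0.0000 1.0000 0.0000]
Step 2: x=[3.5712 7.0064 10.3360 13.0160] v=[-1.3440 0.0320 0.6800 0.0800]
Step 3: x=[3.2806 6.9959 10.3681 13.0576] v=[-1.4528 -0.0525 0.1603 0.2080]
Step 4: x=[3.0596 6.9305 10.2909 13.1240] v=[-1.1050 -0.3270 -0.3859 0.3322]
Step 5: x=[2.9684 6.7834 10.1294 13.2038] v=[-0.4560 -0.7354 -0.8077 0.3990]
Max displacement = 1.3681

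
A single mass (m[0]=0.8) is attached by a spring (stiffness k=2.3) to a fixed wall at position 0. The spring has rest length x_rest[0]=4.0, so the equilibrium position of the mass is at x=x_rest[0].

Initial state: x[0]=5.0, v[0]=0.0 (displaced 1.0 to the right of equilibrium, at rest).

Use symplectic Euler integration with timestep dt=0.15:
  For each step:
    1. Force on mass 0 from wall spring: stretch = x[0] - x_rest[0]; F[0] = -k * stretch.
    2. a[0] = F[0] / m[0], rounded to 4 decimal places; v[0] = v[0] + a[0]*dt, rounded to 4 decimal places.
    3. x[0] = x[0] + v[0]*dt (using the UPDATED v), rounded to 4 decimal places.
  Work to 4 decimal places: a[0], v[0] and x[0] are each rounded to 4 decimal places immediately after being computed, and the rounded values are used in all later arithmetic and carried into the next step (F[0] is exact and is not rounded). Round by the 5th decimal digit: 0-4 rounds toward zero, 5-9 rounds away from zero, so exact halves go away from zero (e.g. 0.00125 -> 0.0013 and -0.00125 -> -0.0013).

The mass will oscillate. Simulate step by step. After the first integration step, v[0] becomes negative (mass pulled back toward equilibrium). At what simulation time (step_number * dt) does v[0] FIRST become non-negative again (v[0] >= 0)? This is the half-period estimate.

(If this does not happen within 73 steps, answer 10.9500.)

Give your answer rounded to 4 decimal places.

Step 0: x=[5.0000] v=[0.0000]
Step 1: x=[4.9353] v=[-0.4313]
Step 2: x=[4.8101] v=[-0.8347]
Step 3: x=[4.6325] v=[-1.1841]
Step 4: x=[4.4140] v=[-1.4569]
Step 5: x=[4.1687] v=[-1.6354]
Step 6: x=[3.9125] v=[-1.7082]
Step 7: x=[3.6619] v=[-1.6705]
Step 8: x=[3.4332] v=[-1.5247]
Step 9: x=[3.2412] v=[-1.2803]
Step 10: x=[3.0982] v=[-0.9531]
Step 11: x=[3.0136] v=[-0.5642]
Step 12: x=[2.9928] v=[-0.1388]
Step 13: x=[3.0371] v=[0.2956]
First v>=0 after going negative at step 13, time=1.9500

Answer: 1.9500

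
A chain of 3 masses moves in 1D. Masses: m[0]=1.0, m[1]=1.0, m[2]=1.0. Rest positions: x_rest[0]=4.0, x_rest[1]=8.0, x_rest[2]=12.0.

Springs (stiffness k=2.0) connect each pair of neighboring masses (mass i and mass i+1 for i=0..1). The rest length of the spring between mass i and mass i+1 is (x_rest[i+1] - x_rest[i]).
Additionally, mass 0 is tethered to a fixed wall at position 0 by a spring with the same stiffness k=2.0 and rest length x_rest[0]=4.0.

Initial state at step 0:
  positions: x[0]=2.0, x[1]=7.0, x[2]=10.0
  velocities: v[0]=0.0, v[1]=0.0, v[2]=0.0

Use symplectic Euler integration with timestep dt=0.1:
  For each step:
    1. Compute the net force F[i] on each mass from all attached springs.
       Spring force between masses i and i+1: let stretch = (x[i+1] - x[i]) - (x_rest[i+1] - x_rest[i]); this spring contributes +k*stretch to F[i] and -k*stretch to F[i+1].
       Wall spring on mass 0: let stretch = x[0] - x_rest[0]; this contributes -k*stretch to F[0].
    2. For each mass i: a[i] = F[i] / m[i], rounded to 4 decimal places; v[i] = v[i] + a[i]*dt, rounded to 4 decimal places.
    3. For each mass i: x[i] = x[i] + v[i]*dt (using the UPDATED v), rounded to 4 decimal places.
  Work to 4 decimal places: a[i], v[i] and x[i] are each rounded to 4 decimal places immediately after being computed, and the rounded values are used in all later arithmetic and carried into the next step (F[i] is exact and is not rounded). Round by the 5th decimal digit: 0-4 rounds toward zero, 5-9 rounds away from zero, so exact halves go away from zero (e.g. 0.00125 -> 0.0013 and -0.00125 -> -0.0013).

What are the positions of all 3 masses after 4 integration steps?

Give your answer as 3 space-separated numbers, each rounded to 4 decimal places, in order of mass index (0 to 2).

Step 0: x=[2.0000 7.0000 10.0000] v=[0.0000 0.0000 0.0000]
Step 1: x=[2.0600 6.9600 10.0200] v=[0.6000 -0.4000 0.2000]
Step 2: x=[2.1768 6.8832 10.0588] v=[1.1680 -0.7680 0.3880]
Step 3: x=[2.3442 6.7758 10.1141] v=[1.6739 -1.0742 0.5529]
Step 4: x=[2.5533 6.6465 10.1826] v=[2.0914 -1.2929 0.6852]

Answer: 2.5533 6.6465 10.1826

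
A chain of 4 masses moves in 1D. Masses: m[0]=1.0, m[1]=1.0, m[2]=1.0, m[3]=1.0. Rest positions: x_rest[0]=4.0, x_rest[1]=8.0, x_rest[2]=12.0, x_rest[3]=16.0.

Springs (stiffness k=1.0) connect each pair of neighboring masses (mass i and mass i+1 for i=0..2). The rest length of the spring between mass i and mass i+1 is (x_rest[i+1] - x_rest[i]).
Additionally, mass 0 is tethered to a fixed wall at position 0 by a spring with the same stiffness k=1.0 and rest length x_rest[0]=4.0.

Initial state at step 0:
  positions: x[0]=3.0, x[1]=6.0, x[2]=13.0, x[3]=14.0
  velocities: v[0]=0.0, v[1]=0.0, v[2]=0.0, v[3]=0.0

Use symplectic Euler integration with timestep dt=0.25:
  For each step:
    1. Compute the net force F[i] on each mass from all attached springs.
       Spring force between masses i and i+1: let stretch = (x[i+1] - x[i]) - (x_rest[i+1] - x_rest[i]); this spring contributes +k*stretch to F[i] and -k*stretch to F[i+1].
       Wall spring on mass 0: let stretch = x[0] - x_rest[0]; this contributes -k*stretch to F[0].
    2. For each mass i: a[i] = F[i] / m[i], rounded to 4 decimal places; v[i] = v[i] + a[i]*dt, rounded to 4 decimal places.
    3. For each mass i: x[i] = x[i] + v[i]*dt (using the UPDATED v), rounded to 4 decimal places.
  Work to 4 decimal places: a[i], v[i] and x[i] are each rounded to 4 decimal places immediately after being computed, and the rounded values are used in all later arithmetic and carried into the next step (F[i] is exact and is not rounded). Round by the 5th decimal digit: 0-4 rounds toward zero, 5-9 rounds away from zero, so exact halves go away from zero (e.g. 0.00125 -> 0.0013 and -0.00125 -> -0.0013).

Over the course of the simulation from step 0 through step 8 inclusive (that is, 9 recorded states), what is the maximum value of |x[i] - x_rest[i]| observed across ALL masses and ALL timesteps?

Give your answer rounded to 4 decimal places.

Step 0: x=[3.0000 6.0000 13.0000 14.0000] v=[0.0000 0.0000 0.0000 0.0000]
Step 1: x=[3.0000 6.2500 12.6250 14.1875] v=[0.0000 1.0000 -1.5000 0.7500]
Step 2: x=[3.0156 6.6953 11.9492 14.5274] v=[0.0625 1.7813 -2.7031 1.3594]
Step 3: x=[3.0727 7.2390 11.1062 14.9561] v=[0.2285 2.1749 -3.3720 1.7149]
Step 4: x=[3.1982 7.7640 10.2621 15.3942] v=[0.5019 2.1001 -3.3763 1.7524]
Step 5: x=[3.4092 8.1598 9.5827 15.7616] v=[0.8438 1.5832 -2.7178 1.4694]
Step 6: x=[3.7040 8.3476 9.2005 15.9928] v=[1.1792 0.7513 -1.5288 0.9247]
Step 7: x=[4.0575 8.2985 9.1895 16.0495] v=[1.4141 -0.1964 -0.0440 0.2266]
Step 8: x=[4.4225 8.0400 9.5516 15.9274] v=[1.4600 -1.0339 1.4483 -0.4884]
Max displacement = 2.8105

Answer: 2.8105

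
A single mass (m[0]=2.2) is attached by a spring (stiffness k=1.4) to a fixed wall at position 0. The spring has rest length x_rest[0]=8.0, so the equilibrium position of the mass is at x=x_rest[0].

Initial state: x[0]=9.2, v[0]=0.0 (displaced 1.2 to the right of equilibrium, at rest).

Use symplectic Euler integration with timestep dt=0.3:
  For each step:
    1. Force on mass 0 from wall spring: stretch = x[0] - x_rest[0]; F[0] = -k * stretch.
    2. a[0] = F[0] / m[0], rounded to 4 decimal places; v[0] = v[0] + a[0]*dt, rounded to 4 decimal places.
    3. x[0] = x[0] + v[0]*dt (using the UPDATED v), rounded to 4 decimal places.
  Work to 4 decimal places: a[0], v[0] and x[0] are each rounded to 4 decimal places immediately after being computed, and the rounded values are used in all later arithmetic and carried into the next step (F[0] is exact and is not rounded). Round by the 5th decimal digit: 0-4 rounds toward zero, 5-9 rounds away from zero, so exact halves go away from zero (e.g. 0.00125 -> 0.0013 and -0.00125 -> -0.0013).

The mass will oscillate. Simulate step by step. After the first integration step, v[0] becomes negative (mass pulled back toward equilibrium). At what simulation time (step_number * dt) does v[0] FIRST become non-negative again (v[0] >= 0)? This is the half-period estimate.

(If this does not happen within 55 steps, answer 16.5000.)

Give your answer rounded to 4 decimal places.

Answer: 4.2000

Derivation:
Step 0: x=[9.2000] v=[0.0000]
Step 1: x=[9.1313] v=[-0.2291]
Step 2: x=[8.9978] v=[-0.4451]
Step 3: x=[8.8071] v=[-0.6356]
Step 4: x=[8.5702] v=[-0.7897]
Step 5: x=[8.3006] v=[-0.8986]
Step 6: x=[8.0138] v=[-0.9560]
Step 7: x=[7.7262] v=[-0.9586]
Step 8: x=[7.4543] v=[-0.9063]
Step 9: x=[7.2137] v=[-0.8021]
Step 10: x=[7.0181] v=[-0.6520]
Step 11: x=[6.8787] v=[-0.4646]
Step 12: x=[6.8036] v=[-0.2505]
Step 13: x=[6.7970] v=[-0.0221]
Step 14: x=[6.8593] v=[0.2076]
First v>=0 after going negative at step 14, time=4.2000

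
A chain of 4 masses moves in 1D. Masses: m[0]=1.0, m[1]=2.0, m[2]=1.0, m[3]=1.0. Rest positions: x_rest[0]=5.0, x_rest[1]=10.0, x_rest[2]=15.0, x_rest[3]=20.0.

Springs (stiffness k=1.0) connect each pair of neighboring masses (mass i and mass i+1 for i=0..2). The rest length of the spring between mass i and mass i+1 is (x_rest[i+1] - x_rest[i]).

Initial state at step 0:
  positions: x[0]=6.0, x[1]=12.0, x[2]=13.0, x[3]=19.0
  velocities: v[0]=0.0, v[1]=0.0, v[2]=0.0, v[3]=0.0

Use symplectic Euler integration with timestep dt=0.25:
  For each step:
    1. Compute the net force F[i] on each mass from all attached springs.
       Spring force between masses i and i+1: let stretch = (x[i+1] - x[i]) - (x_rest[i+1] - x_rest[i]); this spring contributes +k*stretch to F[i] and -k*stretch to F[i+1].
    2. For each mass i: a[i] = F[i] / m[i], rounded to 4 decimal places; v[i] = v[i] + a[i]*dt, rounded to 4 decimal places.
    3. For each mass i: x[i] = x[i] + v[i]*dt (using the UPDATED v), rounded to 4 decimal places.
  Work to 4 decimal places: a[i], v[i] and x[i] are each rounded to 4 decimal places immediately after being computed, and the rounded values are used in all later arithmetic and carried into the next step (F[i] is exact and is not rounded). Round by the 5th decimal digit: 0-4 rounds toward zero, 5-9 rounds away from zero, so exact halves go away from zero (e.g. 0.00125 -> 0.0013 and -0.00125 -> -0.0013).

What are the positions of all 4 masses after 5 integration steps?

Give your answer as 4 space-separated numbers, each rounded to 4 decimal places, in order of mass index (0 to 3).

Answer: 6.5175 10.3176 16.0902 18.7573

Derivation:
Step 0: x=[6.0000 12.0000 13.0000 19.0000] v=[0.0000 0.0000 0.0000 0.0000]
Step 1: x=[6.0625 11.8438 13.3125 18.9375] v=[0.2500 -0.6250 1.2500 -0.2500]
Step 2: x=[6.1738 11.5528 13.8848 18.8359] v=[0.4453 -1.1641 2.2891 -0.4063]
Step 3: x=[6.3088 11.1666 14.6208 18.7374] v=[0.5401 -1.5450 2.9439 -0.3941]
Step 4: x=[6.4350 10.7365 15.3982 18.6941] v=[0.5046 -1.7205 3.1095 -0.1733]
Step 5: x=[6.5175 10.3176 16.0902 18.7573] v=[0.3300 -1.6755 2.7681 0.2527]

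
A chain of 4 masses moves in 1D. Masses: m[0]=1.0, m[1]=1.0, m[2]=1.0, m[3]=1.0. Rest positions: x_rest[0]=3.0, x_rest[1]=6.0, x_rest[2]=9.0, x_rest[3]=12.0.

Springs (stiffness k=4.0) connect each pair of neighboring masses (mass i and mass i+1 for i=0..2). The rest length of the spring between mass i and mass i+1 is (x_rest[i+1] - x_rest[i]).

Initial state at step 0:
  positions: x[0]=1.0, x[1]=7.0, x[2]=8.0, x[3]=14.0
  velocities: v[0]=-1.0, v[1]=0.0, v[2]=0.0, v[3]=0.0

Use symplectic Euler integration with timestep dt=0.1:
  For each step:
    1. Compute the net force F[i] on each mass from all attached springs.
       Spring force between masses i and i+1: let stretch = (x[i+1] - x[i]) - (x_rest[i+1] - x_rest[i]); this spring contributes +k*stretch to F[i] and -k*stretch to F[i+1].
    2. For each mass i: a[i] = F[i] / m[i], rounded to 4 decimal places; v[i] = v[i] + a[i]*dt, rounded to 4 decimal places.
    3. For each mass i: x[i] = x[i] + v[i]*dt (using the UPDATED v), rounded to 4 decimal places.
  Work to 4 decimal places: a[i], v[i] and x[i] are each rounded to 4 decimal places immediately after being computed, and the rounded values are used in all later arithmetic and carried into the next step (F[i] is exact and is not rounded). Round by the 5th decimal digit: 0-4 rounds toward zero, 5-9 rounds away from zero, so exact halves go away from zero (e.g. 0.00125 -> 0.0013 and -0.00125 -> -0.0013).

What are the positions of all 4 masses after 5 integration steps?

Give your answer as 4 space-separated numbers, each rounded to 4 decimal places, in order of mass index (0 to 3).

Step 0: x=[1.0000 7.0000 8.0000 14.0000] v=[-1.0000 0.0000 0.0000 0.0000]
Step 1: x=[1.0200 6.8000 8.2000 13.8800] v=[0.2000 -2.0000 2.0000 -1.2000]
Step 2: x=[1.1512 6.4248 8.5712 13.6528] v=[1.3120 -3.7520 3.7120 -2.2720]
Step 3: x=[1.3733 5.9245 9.0598 13.3423] v=[2.2214 -5.0029 4.8861 -3.1046]
Step 4: x=[1.6575 5.3676 9.5943 12.9805] v=[2.8419 -5.5693 5.3450 -3.6176]
Step 5: x=[1.9701 4.8313 10.0952 12.6033] v=[3.1259 -5.3627 5.0088 -3.7721]

Answer: 1.9701 4.8313 10.0952 12.6033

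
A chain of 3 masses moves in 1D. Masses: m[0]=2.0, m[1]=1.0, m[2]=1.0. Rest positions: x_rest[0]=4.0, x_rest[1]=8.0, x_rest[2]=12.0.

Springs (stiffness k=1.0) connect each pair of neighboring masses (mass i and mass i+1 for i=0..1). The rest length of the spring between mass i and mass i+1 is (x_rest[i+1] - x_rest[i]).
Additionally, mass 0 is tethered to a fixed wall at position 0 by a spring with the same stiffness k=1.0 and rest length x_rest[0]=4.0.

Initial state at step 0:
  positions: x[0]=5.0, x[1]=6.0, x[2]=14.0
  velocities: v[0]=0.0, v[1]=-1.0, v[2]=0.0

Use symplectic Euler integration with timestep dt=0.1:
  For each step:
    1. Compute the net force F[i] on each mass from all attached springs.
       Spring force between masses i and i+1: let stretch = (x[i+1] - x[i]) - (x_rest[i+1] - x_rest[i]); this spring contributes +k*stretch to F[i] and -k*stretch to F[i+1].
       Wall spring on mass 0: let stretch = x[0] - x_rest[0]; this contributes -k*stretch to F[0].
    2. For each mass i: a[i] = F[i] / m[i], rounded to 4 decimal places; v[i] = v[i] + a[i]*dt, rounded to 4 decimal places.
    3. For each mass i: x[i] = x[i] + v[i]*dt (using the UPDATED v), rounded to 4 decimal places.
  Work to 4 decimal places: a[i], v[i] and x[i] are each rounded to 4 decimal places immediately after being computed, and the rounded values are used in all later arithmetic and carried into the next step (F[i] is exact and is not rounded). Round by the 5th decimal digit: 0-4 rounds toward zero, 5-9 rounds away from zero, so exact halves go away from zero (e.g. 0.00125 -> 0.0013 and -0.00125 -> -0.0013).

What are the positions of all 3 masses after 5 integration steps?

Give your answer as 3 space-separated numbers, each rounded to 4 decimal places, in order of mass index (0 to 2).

Step 0: x=[5.0000 6.0000 14.0000] v=[0.0000 -1.0000 0.0000]
Step 1: x=[4.9800 5.9700 13.9600] v=[-0.2000 -0.3000 -0.4000]
Step 2: x=[4.9401 6.0100 13.8801] v=[-0.3995 0.4000 -0.7990]
Step 3: x=[4.8808 6.1180 13.7615] v=[-0.5930 1.0800 -1.1860]
Step 4: x=[4.8033 6.2901 13.6065] v=[-0.7752 1.7206 -1.5504]
Step 5: x=[4.7092 6.5205 13.4183] v=[-0.9410 2.3036 -1.8820]

Answer: 4.7092 6.5205 13.4183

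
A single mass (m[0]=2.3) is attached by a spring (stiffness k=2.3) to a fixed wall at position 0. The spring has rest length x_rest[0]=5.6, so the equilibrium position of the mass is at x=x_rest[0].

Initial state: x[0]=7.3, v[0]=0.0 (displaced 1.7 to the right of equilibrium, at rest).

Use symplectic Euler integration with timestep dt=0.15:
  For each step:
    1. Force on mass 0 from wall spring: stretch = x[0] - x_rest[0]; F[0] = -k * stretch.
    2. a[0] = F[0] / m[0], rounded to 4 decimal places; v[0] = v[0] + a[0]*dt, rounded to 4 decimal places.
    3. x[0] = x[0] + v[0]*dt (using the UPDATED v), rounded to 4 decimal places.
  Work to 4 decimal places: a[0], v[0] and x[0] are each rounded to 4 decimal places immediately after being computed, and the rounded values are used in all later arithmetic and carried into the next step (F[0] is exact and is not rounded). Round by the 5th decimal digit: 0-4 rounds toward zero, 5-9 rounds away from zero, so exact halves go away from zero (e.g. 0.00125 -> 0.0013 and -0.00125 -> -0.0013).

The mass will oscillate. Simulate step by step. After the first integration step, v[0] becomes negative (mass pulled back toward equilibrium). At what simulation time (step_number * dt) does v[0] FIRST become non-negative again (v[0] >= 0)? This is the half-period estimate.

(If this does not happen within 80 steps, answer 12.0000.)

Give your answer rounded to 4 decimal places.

Answer: 3.1500

Derivation:
Step 0: x=[7.3000] v=[0.0000]
Step 1: x=[7.2618] v=[-0.2550]
Step 2: x=[7.1862] v=[-0.5043]
Step 3: x=[7.0749] v=[-0.7422]
Step 4: x=[6.9304] v=[-0.9634]
Step 5: x=[6.7560] v=[-1.1630]
Step 6: x=[6.5555] v=[-1.3364]
Step 7: x=[6.3335] v=[-1.4797]
Step 8: x=[6.0950] v=[-1.5897]
Step 9: x=[5.8454] v=[-1.6640]
Step 10: x=[5.5903] v=[-1.7008]
Step 11: x=[5.3354] v=[-1.6993]
Step 12: x=[5.0865] v=[-1.6596]
Step 13: x=[4.8491] v=[-1.5826]
Step 14: x=[4.6286] v=[-1.4700]
Step 15: x=[4.4300] v=[-1.3243]
Step 16: x=[4.2577] v=[-1.1488]
Step 17: x=[4.1156] v=[-0.9475]
Step 18: x=[4.0069] v=[-0.7248]
Step 19: x=[3.9340] v=[-0.4858]
Step 20: x=[3.8986] v=[-0.2359]
Step 21: x=[3.9015] v=[0.0193]
First v>=0 after going negative at step 21, time=3.1500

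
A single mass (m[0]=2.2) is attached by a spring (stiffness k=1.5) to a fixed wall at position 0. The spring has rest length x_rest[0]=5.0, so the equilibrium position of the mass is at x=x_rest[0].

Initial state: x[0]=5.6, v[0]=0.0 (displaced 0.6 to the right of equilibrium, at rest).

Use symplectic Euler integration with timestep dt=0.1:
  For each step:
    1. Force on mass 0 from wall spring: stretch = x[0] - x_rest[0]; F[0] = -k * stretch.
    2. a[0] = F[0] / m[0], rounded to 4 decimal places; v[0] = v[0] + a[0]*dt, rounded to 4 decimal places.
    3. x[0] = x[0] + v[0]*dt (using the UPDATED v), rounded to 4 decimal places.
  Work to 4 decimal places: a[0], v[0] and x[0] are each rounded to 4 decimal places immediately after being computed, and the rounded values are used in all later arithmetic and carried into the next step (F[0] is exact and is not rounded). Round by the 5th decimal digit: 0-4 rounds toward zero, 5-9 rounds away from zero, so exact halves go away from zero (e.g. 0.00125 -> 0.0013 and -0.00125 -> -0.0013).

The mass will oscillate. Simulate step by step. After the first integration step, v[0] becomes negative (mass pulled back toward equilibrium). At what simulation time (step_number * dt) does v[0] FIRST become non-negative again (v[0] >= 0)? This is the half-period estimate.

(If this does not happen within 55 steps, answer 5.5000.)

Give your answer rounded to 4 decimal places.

Step 0: x=[5.6000] v=[0.0000]
Step 1: x=[5.5959] v=[-0.0409]
Step 2: x=[5.5878] v=[-0.0815]
Step 3: x=[5.5756] v=[-0.1216]
Step 4: x=[5.5595] v=[-0.1609]
Step 5: x=[5.5396] v=[-0.1991]
Step 6: x=[5.5160] v=[-0.2359]
Step 7: x=[5.4889] v=[-0.2711]
Step 8: x=[5.4585] v=[-0.3044]
Step 9: x=[5.4249] v=[-0.3357]
Step 10: x=[5.3884] v=[-0.3647]
Step 11: x=[5.3493] v=[-0.3912]
Step 12: x=[5.3078] v=[-0.4150]
Step 13: x=[5.2642] v=[-0.4360]
Step 14: x=[5.2188] v=[-0.4540]
Step 15: x=[5.1719] v=[-0.4689]
Step 16: x=[5.1238] v=[-0.4806]
Step 17: x=[5.0749] v=[-0.4890]
Step 18: x=[5.0255] v=[-0.4941]
Step 19: x=[4.9759] v=[-0.4958]
Step 20: x=[4.9265] v=[-0.4942]
Step 21: x=[4.8776] v=[-0.4892]
Step 22: x=[4.8295] v=[-0.4809]
Step 23: x=[4.7826] v=[-0.4693]
Step 24: x=[4.7372] v=[-0.4545]
Step 25: x=[4.6935] v=[-0.4366]
Step 26: x=[4.6519] v=[-0.4157]
Step 27: x=[4.6127] v=[-0.3920]
Step 28: x=[4.5761] v=[-0.3656]
Step 29: x=[4.5424] v=[-0.3367]
Step 30: x=[4.5119] v=[-0.3055]
Step 31: x=[4.4847] v=[-0.2722]
Step 32: x=[4.4610] v=[-0.2371]
Step 33: x=[4.4410] v=[-0.2004]
Step 34: x=[4.4248] v=[-0.1623]
Step 35: x=[4.4125] v=[-0.1231]
Step 36: x=[4.4042] v=[-0.0830]
Step 37: x=[4.4000] v=[-0.0424]
Step 38: x=[4.3999] v=[-0.0015]
Step 39: x=[4.4038] v=[0.0394]
First v>=0 after going negative at step 39, time=3.9000

Answer: 3.9000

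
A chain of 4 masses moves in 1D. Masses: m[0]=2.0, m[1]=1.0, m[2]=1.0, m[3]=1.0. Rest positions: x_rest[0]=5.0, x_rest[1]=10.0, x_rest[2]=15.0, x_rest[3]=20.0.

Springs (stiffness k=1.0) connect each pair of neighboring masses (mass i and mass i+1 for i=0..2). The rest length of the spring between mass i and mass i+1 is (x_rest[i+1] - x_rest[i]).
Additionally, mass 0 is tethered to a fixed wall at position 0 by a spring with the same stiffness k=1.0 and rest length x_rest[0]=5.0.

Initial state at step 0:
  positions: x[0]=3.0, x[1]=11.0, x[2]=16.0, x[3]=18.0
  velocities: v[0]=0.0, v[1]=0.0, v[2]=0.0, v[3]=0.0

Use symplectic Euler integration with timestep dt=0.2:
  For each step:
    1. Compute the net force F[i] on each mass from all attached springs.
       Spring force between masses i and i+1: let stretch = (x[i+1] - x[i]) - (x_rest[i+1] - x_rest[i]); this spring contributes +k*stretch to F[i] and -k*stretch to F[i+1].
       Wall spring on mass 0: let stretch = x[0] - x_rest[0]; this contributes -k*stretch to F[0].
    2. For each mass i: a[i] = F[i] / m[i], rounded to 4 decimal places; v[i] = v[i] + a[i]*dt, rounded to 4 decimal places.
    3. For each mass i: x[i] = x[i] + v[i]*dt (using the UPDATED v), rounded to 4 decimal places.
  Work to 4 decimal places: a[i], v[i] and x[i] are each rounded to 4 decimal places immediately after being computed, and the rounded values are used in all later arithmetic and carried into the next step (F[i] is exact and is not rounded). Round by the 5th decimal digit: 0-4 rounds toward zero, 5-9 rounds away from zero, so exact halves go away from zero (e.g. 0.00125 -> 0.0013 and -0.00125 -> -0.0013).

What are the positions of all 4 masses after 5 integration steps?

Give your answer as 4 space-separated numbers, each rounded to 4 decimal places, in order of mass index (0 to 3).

Step 0: x=[3.0000 11.0000 16.0000 18.0000] v=[0.0000 0.0000 0.0000 0.0000]
Step 1: x=[3.1000 10.8800 15.8800 18.1200] v=[0.5000 -0.6000 -0.6000 0.6000]
Step 2: x=[3.2936 10.6488 15.6496 18.3504] v=[0.9680 -1.1560 -1.1520 1.1520]
Step 3: x=[3.5684 10.3234 15.3272 18.6728] v=[1.3742 -1.6269 -1.6120 1.6118]
Step 4: x=[3.9070 9.9280 14.9385 19.0613] v=[1.6929 -1.9771 -1.9436 1.9427]
Step 5: x=[4.2879 9.4922 14.5143 19.4849] v=[1.9043 -2.1792 -2.1211 2.1181]

Answer: 4.2879 9.4922 14.5143 19.4849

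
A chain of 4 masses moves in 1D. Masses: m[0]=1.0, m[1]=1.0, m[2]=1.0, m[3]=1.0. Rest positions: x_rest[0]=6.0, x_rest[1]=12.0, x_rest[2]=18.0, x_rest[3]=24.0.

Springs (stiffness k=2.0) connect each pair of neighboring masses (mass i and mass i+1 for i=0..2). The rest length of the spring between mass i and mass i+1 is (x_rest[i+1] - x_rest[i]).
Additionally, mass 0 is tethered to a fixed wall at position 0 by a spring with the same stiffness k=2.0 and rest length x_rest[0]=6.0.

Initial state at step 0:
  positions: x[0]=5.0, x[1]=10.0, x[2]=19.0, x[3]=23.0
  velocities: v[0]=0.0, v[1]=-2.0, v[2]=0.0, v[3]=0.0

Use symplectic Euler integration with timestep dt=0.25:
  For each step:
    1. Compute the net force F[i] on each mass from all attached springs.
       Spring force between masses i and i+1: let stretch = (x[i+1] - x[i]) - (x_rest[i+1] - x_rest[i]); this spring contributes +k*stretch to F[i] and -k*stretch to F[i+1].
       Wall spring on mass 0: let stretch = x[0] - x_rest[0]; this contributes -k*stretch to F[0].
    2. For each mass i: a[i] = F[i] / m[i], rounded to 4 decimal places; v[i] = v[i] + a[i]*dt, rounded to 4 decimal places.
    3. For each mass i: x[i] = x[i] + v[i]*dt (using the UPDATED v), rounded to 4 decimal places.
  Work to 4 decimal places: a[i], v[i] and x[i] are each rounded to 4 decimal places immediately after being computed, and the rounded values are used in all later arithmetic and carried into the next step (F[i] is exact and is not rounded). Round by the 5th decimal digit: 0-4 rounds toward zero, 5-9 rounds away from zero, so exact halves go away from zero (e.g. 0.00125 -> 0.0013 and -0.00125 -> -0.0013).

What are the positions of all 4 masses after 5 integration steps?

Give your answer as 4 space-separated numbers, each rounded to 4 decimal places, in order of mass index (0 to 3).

Step 0: x=[5.0000 10.0000 19.0000 23.0000] v=[0.0000 -2.0000 0.0000 0.0000]
Step 1: x=[5.0000 10.0000 18.3750 23.2500] v=[0.0000 0.0000 -2.5000 1.0000]
Step 2: x=[5.0000 10.4219 17.3125 23.6406] v=[0.0000 1.6875 -4.2500 1.5625]
Step 3: x=[5.0528 11.0274 16.1797 23.9902] v=[0.2110 2.4219 -4.5313 1.3985]
Step 4: x=[5.2208 11.5301 15.3792 24.1135] v=[0.6719 2.0108 -3.2022 0.4933]
Step 5: x=[5.5249 11.7253 15.1893 23.8950] v=[1.2162 0.7807 -0.7596 -0.8739]

Answer: 5.5249 11.7253 15.1893 23.8950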